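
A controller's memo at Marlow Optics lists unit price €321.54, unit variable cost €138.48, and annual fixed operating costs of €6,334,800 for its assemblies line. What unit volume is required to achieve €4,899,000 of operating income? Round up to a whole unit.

Each unit contributes €321.54 − €138.48 = €183.06.
Required volume = (fixed costs + target profit) ÷ CM = (€6,334,800 + €4,899,000) ÷ €183.06 = 61,366.76, so 61,367 assemblies.

61,367 assemblies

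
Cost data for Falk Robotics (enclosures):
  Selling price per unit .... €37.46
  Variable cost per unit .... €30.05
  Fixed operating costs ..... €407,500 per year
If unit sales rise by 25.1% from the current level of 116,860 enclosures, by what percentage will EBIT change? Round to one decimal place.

Contribution at this volume is 116,860 × €7.41 = €865,932.60.
Subtracting fixed costs: EBIT = €865,932.60 − €407,500 = €458,432.60.
Degree of operating leverage = €865,932.60 / €458,432.60 = 1.8889.
So EBIT moves 1.8889 × (+25.1%) = +47.4%.

+47.4%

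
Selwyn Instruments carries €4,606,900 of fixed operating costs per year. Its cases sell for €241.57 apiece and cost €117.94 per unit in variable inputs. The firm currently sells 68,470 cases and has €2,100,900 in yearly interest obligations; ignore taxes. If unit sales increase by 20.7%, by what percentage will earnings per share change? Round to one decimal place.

Total contribution margin = 68,470 × €123.63 = €8,464,946.10.
EBIT = €8,464,946.10 − €4,606,900 = €3,858,046.10.
Interest = €2,100,900.00, so EBIT − I = €1,757,146.10.
Degree of combined leverage = contribution ÷ (EBIT − I) = €8,464,946.10 ÷ €1,757,146.10 = 4.8174.
%ΔEPS = DCL × %ΔSales = 4.8174 × +20.7% = +99.7%.

+99.7%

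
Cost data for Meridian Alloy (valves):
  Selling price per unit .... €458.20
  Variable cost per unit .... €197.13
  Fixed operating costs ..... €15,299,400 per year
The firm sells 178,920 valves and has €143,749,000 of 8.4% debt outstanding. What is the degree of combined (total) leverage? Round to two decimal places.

2.42

At 178,920 units, contribution = 178,920 × €261.07 = €46,710,644.40.
Operating income = contribution − fixed costs = €46,710,644.40 − €15,299,400 = €31,411,244.40. Interest = €12,074,916.00.
DOL = €46,710,644.40 ÷ €31,411,244.40 = 1.4871; DFL = €31,411,244.40 ÷ €19,336,328.40 = 1.6245.
DCL = DOL × DFL = 1.4871 × 1.6245 = 2.4158.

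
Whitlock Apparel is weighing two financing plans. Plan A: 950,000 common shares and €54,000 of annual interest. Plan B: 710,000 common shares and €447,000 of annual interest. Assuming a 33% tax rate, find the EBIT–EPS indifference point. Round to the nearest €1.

Set EPS_A = EPS_B: (EBIT − €54,000)(1 − 0.33) ÷ 950,000 = (EBIT − €447,000)(1 − 0.33) ÷ 710,000.
Cancelling (1 − t) and cross-multiplying: 710,000·(EBIT − 54,000) = 950,000·(EBIT − 447,000).
EBIT × (950,000 − 710,000) = 447,000 × 950,000 − 54,000 × 710,000 = 386,310,000,000, so EBIT = 386,310,000,000 ÷ 240,000 = 1,609,625.00.

€1,609,625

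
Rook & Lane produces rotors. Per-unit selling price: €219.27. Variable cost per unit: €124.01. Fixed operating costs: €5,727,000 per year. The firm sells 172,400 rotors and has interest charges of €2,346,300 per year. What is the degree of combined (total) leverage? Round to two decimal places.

1.97

At 172,400 units, contribution = 172,400 × €95.26 = €16,422,824.00.
Subtracting fixed costs: EBIT = €16,422,824.00 − €5,727,000 = €10,695,824.00. Interest = €2,346,300.00, so EBIT − I = €8,349,524.00.
Degree of total leverage = total CM / (EBIT − interest) = €16,422,824.00 / €8,349,524.00 = 1.9669.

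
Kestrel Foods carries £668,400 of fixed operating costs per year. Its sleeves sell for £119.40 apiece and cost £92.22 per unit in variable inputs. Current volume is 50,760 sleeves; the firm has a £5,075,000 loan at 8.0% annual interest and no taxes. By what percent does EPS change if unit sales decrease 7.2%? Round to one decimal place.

At 50,760 units, contribution = 50,760 × £27.18 = £1,379,656.80.
Subtracting fixed costs: EBIT = £1,379,656.80 − £668,400 = £711,256.80.
Interest = £406,000.00, so EBIT − I = £305,256.80.
DCL = total CM / (EBIT − I) = £1,379,656.80 / £305,256.80 = 4.5197.
%ΔEPS = DCL × %ΔSales = 4.5197 × -7.2% = -32.5%.

-32.5%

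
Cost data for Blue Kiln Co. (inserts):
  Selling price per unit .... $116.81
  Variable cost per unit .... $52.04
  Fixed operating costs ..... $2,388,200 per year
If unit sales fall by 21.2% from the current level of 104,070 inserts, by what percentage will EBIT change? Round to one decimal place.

-32.8%

Contribution at this volume is 104,070 × $64.77 = $6,740,613.90.
Operating income = contribution − fixed costs = $6,740,613.90 − $2,388,200 = $4,352,413.90.
Degree of operating leverage = $6,740,613.90 / $4,352,413.90 = 1.5487.
%ΔEBIT = DOL × %ΔSales = 1.5487 × -21.2% = -32.8%.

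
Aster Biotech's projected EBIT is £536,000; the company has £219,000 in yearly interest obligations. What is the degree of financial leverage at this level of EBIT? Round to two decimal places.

1.69

Interest = £219,000.00.
DFL = EBIT ÷ (EBIT − I) = £536,000 ÷ (£536,000 − £219,000.00) = £536,000 ÷ £317,000.00 = 1.6909.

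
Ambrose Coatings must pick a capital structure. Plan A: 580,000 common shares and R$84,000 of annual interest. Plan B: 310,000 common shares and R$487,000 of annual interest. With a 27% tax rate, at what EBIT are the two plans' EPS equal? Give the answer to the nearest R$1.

At indifference, (EBIT − 84,000)(1 − t)/580,000 = (EBIT − 487,000)(1 − t)/310,000.
The (1 − t) factor cancels: (EBIT − 84,000) × 310,000 = (EBIT − 487,000) × 580,000.
Solving, EBIT = (487,000·580,000 − 84,000·310,000) / (580,000 − 310,000) = 256,420,000,000 / 270,000 = 949,703.70.

R$949,704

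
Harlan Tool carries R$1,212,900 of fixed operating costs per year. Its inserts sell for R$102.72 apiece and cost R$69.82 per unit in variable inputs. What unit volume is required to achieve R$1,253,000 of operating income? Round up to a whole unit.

74,952 inserts

Contribution margin per unit = R$102.72 − R$69.82 = R$32.90.
Units = (FC + target) / CM = (R$1,212,900 + R$1,253,000) / R$32.90 = 74,951.37, so 74,952 inserts.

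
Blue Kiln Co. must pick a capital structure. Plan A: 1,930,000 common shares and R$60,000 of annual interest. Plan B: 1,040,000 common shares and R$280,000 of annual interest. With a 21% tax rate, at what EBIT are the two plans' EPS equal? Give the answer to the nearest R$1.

R$537,079

Set EPS_A = EPS_B: (EBIT − R$60,000)(1 − 0.21) ÷ 1,930,000 = (EBIT − R$280,000)(1 − 0.21) ÷ 1,040,000.
Cancelling (1 − t) and cross-multiplying: 1,040,000·(EBIT − 60,000) = 1,930,000·(EBIT − 280,000).
Solving, EBIT = (280,000·1,930,000 − 60,000·1,040,000) / (1,930,000 − 1,040,000) = 478,000,000,000 / 890,000 = 537,078.65.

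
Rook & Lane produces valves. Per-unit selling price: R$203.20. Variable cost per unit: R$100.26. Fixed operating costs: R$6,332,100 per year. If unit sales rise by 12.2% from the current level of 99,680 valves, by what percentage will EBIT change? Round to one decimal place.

At 99,680 units, contribution = 99,680 × R$102.94 = R$10,261,059.20.
Subtracting fixed costs: EBIT = R$10,261,059.20 − R$6,332,100 = R$3,928,959.20.
Degree of operating leverage = R$10,261,059.20 / R$3,928,959.20 = 2.6116.
%ΔEBIT = DOL × %ΔSales = 2.6116 × +12.2% = +31.9%.

+31.9%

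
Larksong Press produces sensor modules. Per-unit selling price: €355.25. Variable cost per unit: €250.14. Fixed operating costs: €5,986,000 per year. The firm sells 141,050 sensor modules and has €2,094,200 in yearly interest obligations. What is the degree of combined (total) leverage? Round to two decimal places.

2.20

Contribution at this volume is 141,050 × €105.11 = €14,825,765.50.
Operating income = contribution − fixed costs = €14,825,765.50 − €5,986,000 = €8,839,765.50. Interest = €2,094,200.00.
DOL = €14,825,765.50 ÷ €8,839,765.50 = 1.6772; DFL = €8,839,765.50 ÷ €6,745,565.50 = 1.3105.
Combined leverage = 1.6772 × 1.3105 = 2.1980.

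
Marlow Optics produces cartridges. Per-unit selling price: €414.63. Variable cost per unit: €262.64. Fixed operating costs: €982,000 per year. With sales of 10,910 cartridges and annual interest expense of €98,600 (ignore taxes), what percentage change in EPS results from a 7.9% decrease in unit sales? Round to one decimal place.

-22.7%

Total contribution margin = 10,910 × €151.99 = €1,658,210.90.
Subtracting fixed costs: EBIT = €1,658,210.90 − €982,000 = €676,210.90.
Interest = €98,600.00, so EBIT − I = €577,610.90.
DCL = total CM / (EBIT − I) = €1,658,210.90 / €577,610.90 = 2.8708.
EPS therefore changes by 2.8708 × (-7.9%) = -22.7%.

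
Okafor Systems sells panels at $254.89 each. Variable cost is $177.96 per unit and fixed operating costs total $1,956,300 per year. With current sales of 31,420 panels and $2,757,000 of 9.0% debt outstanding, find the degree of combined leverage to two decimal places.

Contribution at this volume is 31,420 × $76.93 = $2,417,140.60.
EBIT = $2,417,140.60 − $1,956,300 = $460,840.60. Interest = $248,130.00, so EBIT − I = $212,710.60.
Degree of total leverage = total CM / (EBIT − interest) = $2,417,140.60 / $212,710.60 = 11.3635.

11.36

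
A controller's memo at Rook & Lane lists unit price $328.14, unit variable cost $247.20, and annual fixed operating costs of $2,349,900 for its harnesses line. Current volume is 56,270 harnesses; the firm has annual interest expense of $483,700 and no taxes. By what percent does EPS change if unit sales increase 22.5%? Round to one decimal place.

+59.5%

At 56,270 units, contribution = 56,270 × $80.94 = $4,554,493.80.
Operating income = contribution − fixed costs = $4,554,493.80 − $2,349,900 = $2,204,593.80.
After interest of $483,700.00, pre-tax earnings = $1,720,893.80.
DCL = total CM / (EBIT − I) = $4,554,493.80 / $1,720,893.80 = 2.6466.
%ΔEPS = DCL × %ΔSales = 2.6466 × +22.5% = +59.5%.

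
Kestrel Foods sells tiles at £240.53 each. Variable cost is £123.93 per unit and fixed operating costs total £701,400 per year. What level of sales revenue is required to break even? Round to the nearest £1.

£1,446,893

Contribution margin per unit = £240.53 − £123.93 = £116.60, a CM ratio of £116.60 ÷ £240.53 = 0.4848.
Break-even revenue = fixed costs × price ÷ CM = £701,400 × £240.53 ÷ £116.60 = £1,446,893.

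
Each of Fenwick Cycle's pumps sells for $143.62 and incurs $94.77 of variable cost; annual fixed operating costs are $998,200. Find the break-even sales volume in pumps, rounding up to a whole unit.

20,434 pumps

Contribution margin per unit = $143.62 − $94.77 = $48.85.
Units to break even: $998,200 ÷ $48.85 = 20,433.98, rounded up to 20,434.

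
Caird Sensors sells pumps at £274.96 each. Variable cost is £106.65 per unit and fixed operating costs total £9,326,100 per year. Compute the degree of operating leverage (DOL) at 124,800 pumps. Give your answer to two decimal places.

1.80

At 124,800 units, contribution = 124,800 × £168.31 = £21,005,088.00.
Subtracting fixed costs: EBIT = £21,005,088.00 − £9,326,100 = £11,678,988.00.
DOL = contribution ÷ EBIT = £21,005,088.00 ÷ £11,678,988.00 = 1.7985.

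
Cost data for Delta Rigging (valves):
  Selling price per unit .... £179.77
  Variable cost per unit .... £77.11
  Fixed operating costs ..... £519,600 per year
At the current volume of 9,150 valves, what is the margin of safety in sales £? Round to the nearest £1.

£735,013

Unit CM = price − variable cost = £179.77 − £77.11 = £102.66. Break-even units = £519,600 ÷ £102.66 = 5,061.37; break-even revenue = 5,061.37 × £179.77 = £909,882.06.
Current sales = 9,150 × £179.77 = £1,644,895.50.
Margin of safety = £1,644,895.50 − £909,882.06 = £735,013.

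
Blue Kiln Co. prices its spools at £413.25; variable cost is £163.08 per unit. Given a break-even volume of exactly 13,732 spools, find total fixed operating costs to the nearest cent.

Contribution margin per unit = £413.25 − £163.08 = £250.17.
Since BE = FC / CM, FC = 13,732 × £250.17 = £3,435,334.44.

£3,435,334.44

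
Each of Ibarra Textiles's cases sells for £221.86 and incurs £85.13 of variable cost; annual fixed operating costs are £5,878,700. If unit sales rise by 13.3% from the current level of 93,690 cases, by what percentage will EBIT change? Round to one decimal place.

Total contribution margin = 93,690 × £136.73 = £12,810,233.70.
Subtracting fixed costs: EBIT = £12,810,233.70 − £5,878,700 = £6,931,533.70.
DOL = contribution ÷ EBIT = £12,810,233.70 ÷ £6,931,533.70 = 1.8481.
%ΔEBIT = DOL × %ΔSales = 1.8481 × +13.3% = +24.6%.

+24.6%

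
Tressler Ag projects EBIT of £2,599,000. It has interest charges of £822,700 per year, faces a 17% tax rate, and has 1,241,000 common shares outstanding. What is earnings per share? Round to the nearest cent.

£1.19

Interest = £822,700.00, so EBT = £2,599,000 − £822,700.00 = £1,776,300.00.
After tax at 17%: net income = £1,776,300.00 × 0.83 = £1,474,329.00.
Per share: £1,474,329.00 / 1,241,000 shares = £1.19.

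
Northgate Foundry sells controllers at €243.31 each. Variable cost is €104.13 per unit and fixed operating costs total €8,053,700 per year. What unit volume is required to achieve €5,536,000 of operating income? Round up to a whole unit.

97,642 controllers

Unit CM = price − variable cost = €243.31 − €104.13 = €139.18.
Units = (FC + target) / CM = (€8,053,700 + €5,536,000) / €139.18 = 97,641.18, so 97,642 controllers.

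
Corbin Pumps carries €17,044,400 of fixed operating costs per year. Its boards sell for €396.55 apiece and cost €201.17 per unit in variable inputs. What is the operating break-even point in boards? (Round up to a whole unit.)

Unit CM = price − variable cost = €396.55 − €201.17 = €195.38.
Break-even volume = fixed costs ÷ CM per unit = €17,044,400 ÷ €195.38 = 87,237.18, so 87,238 boards.

87,238 boards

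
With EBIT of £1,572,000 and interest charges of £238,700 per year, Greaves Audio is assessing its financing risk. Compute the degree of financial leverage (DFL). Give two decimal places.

Annual interest charges come to £238,700.00.
Degree of financial leverage = EBIT / (EBIT − interest) = £1,572,000 / £1,333,300.00 = 1.1790.

1.18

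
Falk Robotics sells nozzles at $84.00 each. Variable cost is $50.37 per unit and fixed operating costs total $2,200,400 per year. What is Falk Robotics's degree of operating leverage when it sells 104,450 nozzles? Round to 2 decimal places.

At 104,450 units, contribution = 104,450 × $33.63 = $3,512,653.50.
Subtracting fixed costs: EBIT = $3,512,653.50 − $2,200,400 = $1,312,253.50.
Degree of operating leverage = $3,512,653.50 / $1,312,253.50 = 2.6768.

2.68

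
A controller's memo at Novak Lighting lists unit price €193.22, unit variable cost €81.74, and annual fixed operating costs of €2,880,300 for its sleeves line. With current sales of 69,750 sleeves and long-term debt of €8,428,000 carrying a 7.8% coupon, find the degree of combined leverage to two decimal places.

1.83

Contribution at this volume is 69,750 × €111.48 = €7,775,730.00.
Operating income = contribution − fixed costs = €7,775,730.00 − €2,880,300 = €4,895,430.00. Interest = €657,384.00, so EBIT − I = €4,238,046.00.
Degree of total leverage = total CM / (EBIT − interest) = €7,775,730.00 / €4,238,046.00 = 1.8347.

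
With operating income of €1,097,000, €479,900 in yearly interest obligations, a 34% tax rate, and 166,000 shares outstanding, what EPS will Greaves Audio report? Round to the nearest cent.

Interest = €479,900.00, so EBT = €1,097,000 − €479,900.00 = €617,100.00.
Net income = €617,100.00 × (1 − 0.34) = €407,286.00.
Per share: €407,286.00 / 166,000 shares = €2.45.

€2.45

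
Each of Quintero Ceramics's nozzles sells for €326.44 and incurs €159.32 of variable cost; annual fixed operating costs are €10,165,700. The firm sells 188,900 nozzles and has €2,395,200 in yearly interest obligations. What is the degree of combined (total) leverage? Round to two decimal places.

Contribution at this volume is 188,900 × €167.12 = €31,568,968.00.
Subtracting fixed costs: EBIT = €31,568,968.00 − €10,165,700 = €21,403,268.00. Interest = €2,395,200.00.
DOL = €31,568,968.00 ÷ €21,403,268.00 = 1.4750; DFL = €21,403,268.00 ÷ €19,008,068.00 = 1.1260.
Combined leverage = 1.4750 × 1.1260 = 1.6609.

1.66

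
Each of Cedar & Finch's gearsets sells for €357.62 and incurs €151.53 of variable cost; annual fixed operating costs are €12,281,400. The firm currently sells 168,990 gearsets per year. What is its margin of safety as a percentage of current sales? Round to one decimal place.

Contribution margin per unit = €357.62 − €151.53 = €206.09. Break-even units = €12,281,400 ÷ €206.09 = 59,592.41; break-even revenue = 59,592.41 × €357.62 = €21,311,438.05.
Current sales = 168,990 × €357.62 = €60,434,203.80.
Margin of safety = (€60,434,203.80 − €21,311,438.05) ÷ €60,434,203.80 = 64.7%.

64.7%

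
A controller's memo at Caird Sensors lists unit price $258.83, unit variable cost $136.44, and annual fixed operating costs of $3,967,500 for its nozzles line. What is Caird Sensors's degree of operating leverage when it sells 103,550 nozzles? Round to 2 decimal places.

At 103,550 units, contribution = 103,550 × $122.39 = $12,673,484.50.
Subtracting fixed costs: EBIT = $12,673,484.50 − $3,967,500 = $8,705,984.50.
DOL = contribution ÷ EBIT = $12,673,484.50 ÷ $8,705,984.50 = 1.4557.

1.46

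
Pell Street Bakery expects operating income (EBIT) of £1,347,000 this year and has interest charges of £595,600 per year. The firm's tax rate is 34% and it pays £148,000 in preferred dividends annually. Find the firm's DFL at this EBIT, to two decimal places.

Interest = £595,600.00.
Preferred dividends grossed up pre-tax: £148,000 / (1 − 0.34) = £224,242.42.
DFL = EBIT ÷ [EBIT − I − D_p/(1−t)] = £1,347,000 ÷ [£1,347,000 − £595,600.00 − £224,242.42] = £1,347,000 ÷ £527,157.58 = 2.5552.

2.56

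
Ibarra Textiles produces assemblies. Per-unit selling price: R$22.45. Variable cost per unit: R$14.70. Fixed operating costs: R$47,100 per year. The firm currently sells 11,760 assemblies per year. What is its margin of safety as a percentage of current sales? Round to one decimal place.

48.3%

Unit CM = price − variable cost = R$22.45 − R$14.70 = R$7.75. Break-even units = R$47,100 ÷ R$7.75 = 6,077.42; break-even revenue = 6,077.42 × R$22.45 = R$136,438.06.
Actual sales revenue = 11,760 × R$22.45 = R$264,012.00.
Margin of safety = (R$264,012.00 − R$136,438.06) ÷ R$264,012.00 = 48.3%.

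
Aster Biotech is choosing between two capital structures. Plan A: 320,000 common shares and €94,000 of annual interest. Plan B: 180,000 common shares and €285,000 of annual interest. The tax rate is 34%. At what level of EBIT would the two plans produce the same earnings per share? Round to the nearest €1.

Set EPS_A = EPS_B: (EBIT − €94,000)(1 − 0.34) ÷ 320,000 = (EBIT − €285,000)(1 − 0.34) ÷ 180,000.
Cancelling (1 − t) and cross-multiplying: 180,000·(EBIT − 94,000) = 320,000·(EBIT − 285,000).
EBIT × (320,000 − 180,000) = 285,000 × 320,000 − 94,000 × 180,000 = 74,280,000,000, so EBIT = 74,280,000,000 ÷ 140,000 = 530,571.43.

€530,571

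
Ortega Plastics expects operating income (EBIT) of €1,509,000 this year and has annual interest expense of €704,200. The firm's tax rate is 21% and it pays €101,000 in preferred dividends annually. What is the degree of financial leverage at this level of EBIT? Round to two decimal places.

2.23

Annual interest charges come to €704,200.00.
Pre-tax preferred-dividend burden = €101,000 ÷ (1 − 0.21) = €127,848.10.
DFL = EBIT ÷ [EBIT − I − D_p/(1−t)] = €1,509,000 ÷ [€1,509,000 − €704,200.00 − €127,848.10] = €1,509,000 ÷ €676,951.90 = 2.2291.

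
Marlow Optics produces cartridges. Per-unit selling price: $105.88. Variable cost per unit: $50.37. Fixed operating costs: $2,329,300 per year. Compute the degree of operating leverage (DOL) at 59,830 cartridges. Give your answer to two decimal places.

3.35

At 59,830 units, contribution = 59,830 × $55.51 = $3,321,163.30.
Subtracting fixed costs: EBIT = $3,321,163.30 − $2,329,300 = $991,863.30.
DOL = contribution ÷ EBIT = $3,321,163.30 ÷ $991,863.30 = 3.3484.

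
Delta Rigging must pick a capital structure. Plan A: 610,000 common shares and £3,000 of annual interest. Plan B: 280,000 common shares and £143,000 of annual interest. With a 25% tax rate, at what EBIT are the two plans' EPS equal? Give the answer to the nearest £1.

£261,788

Set EPS_A = EPS_B: (EBIT − £3,000)(1 − 0.25) ÷ 610,000 = (EBIT − £143,000)(1 − 0.25) ÷ 280,000.
Cancelling (1 − t) and cross-multiplying: 280,000·(EBIT − 3,000) = 610,000·(EBIT − 143,000).
EBIT × (610,000 − 280,000) = 143,000 × 610,000 − 3,000 × 280,000 = 86,390,000,000, so EBIT = 86,390,000,000 ÷ 330,000 = 261,787.88.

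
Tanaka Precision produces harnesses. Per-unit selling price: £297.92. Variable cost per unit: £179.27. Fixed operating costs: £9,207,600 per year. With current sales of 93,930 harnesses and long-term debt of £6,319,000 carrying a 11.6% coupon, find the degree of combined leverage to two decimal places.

9.26

At 93,930 units, contribution = 93,930 × £118.65 = £11,144,794.50.
Operating income = contribution − fixed costs = £11,144,794.50 − £9,207,600 = £1,937,194.50. Interest = £733,004.00.
DOL = £11,144,794.50 ÷ £1,937,194.50 = 5.7531; DFL = £1,937,194.50 ÷ £1,204,190.50 = 1.6087.
DCL = DOL × DFL = 5.7531 × 1.6087 = 9.2550.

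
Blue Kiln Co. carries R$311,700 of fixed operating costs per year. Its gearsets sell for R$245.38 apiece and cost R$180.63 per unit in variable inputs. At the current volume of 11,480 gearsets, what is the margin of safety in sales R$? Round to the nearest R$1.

R$1,635,728

Contribution margin per unit = R$245.38 − R$180.63 = R$64.75. Break-even units = R$311,700 ÷ R$64.75 = 4,813.90; break-even revenue = 4,813.90 × R$245.38 = R$1,181,234.69.
Actual sales revenue = 11,480 × R$245.38 = R$2,816,962.40.
Margin of safety = R$2,816,962.40 − R$1,181,234.69 = R$1,635,728.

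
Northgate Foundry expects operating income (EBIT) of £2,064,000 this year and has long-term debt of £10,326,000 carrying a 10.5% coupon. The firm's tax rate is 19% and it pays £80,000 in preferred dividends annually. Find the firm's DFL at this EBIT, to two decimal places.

2.34

Interest = £1,084,230.00.
Pre-tax preferred-dividend burden = £80,000 ÷ (1 − 0.19) = £98,765.43.
DFL = EBIT ÷ [EBIT − I − D_p/(1−t)] = £2,064,000 ÷ [£2,064,000 − £1,084,230.00 − £98,765.43] = £2,064,000 ÷ £881,004.57 = 2.3428.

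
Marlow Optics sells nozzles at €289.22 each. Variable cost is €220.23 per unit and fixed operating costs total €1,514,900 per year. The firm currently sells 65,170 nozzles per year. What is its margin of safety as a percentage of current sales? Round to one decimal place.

Contribution margin per unit = €289.22 − €220.23 = €68.99. Break-even units = €1,514,900 ÷ €68.99 = 21,958.25; break-even revenue = 21,958.25 × €289.22 = €6,350,766.46.
Current sales = 65,170 × €289.22 = €18,848,467.40.
Margin of safety = (€18,848,467.40 − €6,350,766.46) ÷ €18,848,467.40 = 66.3%.

66.3%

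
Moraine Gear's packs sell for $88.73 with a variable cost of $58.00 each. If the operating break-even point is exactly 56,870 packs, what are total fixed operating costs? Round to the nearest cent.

Contribution margin per unit = $88.73 − $58.00 = $30.73.
Fixed costs = break-even units × CM = 56,870 × $30.73 = $1,747,615.10.

$1,747,615.10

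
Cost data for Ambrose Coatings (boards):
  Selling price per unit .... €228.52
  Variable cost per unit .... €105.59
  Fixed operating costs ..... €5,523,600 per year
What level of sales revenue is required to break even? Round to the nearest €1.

CM per unit = €228.52 − €105.59 = €122.93; CM ratio = €122.93 / €228.52 = 0.5379.
Break-even sales = FC ÷ CM ratio = €5,523,600 × €228.52 / €122.93 = €10,268,064.

€10,268,064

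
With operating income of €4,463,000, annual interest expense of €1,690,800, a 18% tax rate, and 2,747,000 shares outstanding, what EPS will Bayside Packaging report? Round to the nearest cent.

€0.83

Pre-tax income = €4,463,000 − €1,690,800.00 = €2,772,200.00.
After tax at 18%: net income = €2,772,200.00 × 0.82 = €2,273,204.00.
EPS = €2,273,204.00 ÷ 2,747,000 = €0.83.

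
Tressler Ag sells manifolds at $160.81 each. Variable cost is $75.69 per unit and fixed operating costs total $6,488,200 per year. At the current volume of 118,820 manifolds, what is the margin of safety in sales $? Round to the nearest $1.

Unit CM = price − variable cost = $160.81 − $75.69 = $85.12. Break-even units = $6,488,200 ÷ $85.12 = 76,224.15; break-even revenue = 76,224.15 × $160.81 = $12,257,606.23.
Current sales = 118,820 × $160.81 = $19,107,444.20.
Margin of safety = $19,107,444.20 − $12,257,606.23 = $6,849,838.

$6,849,838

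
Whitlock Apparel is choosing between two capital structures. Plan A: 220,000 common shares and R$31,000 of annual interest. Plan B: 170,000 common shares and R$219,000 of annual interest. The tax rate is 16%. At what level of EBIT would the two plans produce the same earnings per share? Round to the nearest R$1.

Set EPS_A = EPS_B: (EBIT − R$31,000)(1 − 0.16) ÷ 220,000 = (EBIT − R$219,000)(1 − 0.16) ÷ 170,000.
Cancelling (1 − t) and cross-multiplying: 170,000·(EBIT − 31,000) = 220,000·(EBIT − 219,000).
EBIT × (220,000 − 170,000) = 219,000 × 220,000 − 31,000 × 170,000 = 42,910,000,000, so EBIT = 42,910,000,000 ÷ 50,000 = 858,200.00.

R$858,200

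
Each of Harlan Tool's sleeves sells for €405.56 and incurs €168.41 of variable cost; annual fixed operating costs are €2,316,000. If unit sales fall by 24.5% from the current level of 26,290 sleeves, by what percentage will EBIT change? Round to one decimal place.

-39.0%

At 26,290 units, contribution = 26,290 × €237.15 = €6,234,673.50.
Subtracting fixed costs: EBIT = €6,234,673.50 − €2,316,000 = €3,918,673.50.
DOL = contribution ÷ EBIT = €6,234,673.50 ÷ €3,918,673.50 = 1.5910.
So EBIT moves 1.5910 × (-24.5%) = -39.0%.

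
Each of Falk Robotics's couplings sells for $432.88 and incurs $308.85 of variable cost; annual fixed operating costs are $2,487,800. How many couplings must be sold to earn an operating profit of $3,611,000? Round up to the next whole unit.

49,172 couplings

Each unit contributes $432.88 − $308.85 = $124.03.
Units = (FC + target) / CM = ($2,487,800 + $3,611,000) / $124.03 = 49,171.97, so 49,172 couplings.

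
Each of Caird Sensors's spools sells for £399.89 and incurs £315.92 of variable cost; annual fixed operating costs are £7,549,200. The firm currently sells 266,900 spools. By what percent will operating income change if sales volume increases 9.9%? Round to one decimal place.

+14.9%

Contribution at this volume is 266,900 × £83.97 = £22,411,593.00.
Subtracting fixed costs: EBIT = £22,411,593.00 − £7,549,200 = £14,862,393.00.
Degree of operating leverage = £22,411,593.00 / £14,862,393.00 = 1.5079.
%ΔEBIT = DOL × %ΔSales = 1.5079 × +9.9% = +14.9%.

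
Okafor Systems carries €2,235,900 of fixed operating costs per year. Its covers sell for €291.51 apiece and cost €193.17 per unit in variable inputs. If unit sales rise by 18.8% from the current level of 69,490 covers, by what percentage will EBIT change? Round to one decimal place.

Total contribution margin = 69,490 × €98.34 = €6,833,646.60.
Subtracting fixed costs: EBIT = €6,833,646.60 − €2,235,900 = €4,597,746.60.
Degree of operating leverage = €6,833,646.60 / €4,597,746.60 = 1.4863.
So EBIT moves 1.4863 × (+18.8%) = +27.9%.

+27.9%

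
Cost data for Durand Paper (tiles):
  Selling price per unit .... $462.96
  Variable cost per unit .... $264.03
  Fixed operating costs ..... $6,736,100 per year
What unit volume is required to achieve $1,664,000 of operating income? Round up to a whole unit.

Unit CM = price − variable cost = $462.96 − $264.03 = $198.93.
Required volume = (fixed costs + target profit) ÷ CM = ($6,736,100 + $1,664,000) ÷ $198.93 = 42,226.41, so 42,227 tiles.

42,227 tiles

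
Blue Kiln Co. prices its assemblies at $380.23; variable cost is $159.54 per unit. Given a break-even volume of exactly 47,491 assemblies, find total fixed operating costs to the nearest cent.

$10,480,788.79

Each unit contributes $380.23 − $159.54 = $220.69.
Since BE = FC / CM, FC = 47,491 × $220.69 = $10,480,788.79.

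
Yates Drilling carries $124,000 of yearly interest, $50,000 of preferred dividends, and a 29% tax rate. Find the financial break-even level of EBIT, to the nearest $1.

$194,423

Grossing the preferred dividend up to pre-tax terms: $50,000 / (1 − 0.29) = $70,422.54.
Financial break-even EBIT = interest + D_p ÷ (1 − t) = $124,000 + $70,422.54 = $194,422.54.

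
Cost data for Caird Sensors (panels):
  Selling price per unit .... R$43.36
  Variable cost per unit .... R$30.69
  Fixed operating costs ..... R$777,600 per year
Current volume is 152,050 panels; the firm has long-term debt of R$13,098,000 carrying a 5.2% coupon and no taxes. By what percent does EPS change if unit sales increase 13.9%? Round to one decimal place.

+57.2%

Total contribution margin = 152,050 × R$12.67 = R$1,926,473.50.
Operating income = contribution − fixed costs = R$1,926,473.50 − R$777,600 = R$1,148,873.50.
Interest = R$681,096.00, so EBIT − I = R$467,777.50.
Degree of combined leverage = contribution ÷ (EBIT − I) = R$1,926,473.50 ÷ R$467,777.50 = 4.1184.
%ΔEPS = DCL × %ΔSales = 4.1184 × +13.9% = +57.2%.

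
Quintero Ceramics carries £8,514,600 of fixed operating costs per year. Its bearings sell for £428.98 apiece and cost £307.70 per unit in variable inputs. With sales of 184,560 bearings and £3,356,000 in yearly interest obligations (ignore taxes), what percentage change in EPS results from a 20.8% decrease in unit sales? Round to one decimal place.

At 184,560 units, contribution = 184,560 × £121.28 = £22,383,436.80.
Subtracting fixed costs: EBIT = £22,383,436.80 − £8,514,600 = £13,868,836.80.
Interest = £3,356,000.00, so EBIT − I = £10,512,836.80.
DCL = total CM / (EBIT − I) = £22,383,436.80 / £10,512,836.80 = 2.1292.
%ΔEPS = DCL × %ΔSales = 2.1292 × -20.8% = -44.3%.

-44.3%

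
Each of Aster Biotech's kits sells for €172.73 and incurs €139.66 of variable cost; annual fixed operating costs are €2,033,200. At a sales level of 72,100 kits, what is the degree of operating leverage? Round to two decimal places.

6.79

At 72,100 units, contribution = 72,100 × €33.07 = €2,384,347.00.
Operating income = contribution − fixed costs = €2,384,347.00 − €2,033,200 = €351,147.00.
Degree of operating leverage = €2,384,347.00 / €351,147.00 = 6.7902.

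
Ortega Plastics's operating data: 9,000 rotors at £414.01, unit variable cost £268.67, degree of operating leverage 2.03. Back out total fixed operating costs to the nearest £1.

Total contribution margin = 9,000 × £145.34 = £1,308,060.00.
DOL = contribution / EBIT, so EBIT = £1,308,060.00 / 2.03 = £644,364.53.
Fixed costs = CM − EBIT = £1,308,060.00 − £644,364.53 = £663,695.

£663,695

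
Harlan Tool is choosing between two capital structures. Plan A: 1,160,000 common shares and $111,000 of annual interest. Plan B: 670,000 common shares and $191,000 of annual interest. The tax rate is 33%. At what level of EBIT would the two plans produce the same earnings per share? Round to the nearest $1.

$300,388

Set EPS_A = EPS_B: (EBIT − $111,000)(1 − 0.33) ÷ 1,160,000 = (EBIT − $191,000)(1 − 0.33) ÷ 670,000.
Cancelling (1 − t) and cross-multiplying: 670,000·(EBIT − 111,000) = 1,160,000·(EBIT − 191,000).
EBIT × (1,160,000 − 670,000) = 191,000 × 1,160,000 − 111,000 × 670,000 = 147,190,000,000, so EBIT = 147,190,000,000 ÷ 490,000 = 300,387.76.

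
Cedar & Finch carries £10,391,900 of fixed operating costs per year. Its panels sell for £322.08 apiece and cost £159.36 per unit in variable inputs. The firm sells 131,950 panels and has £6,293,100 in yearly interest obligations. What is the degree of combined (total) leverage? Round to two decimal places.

4.49

Contribution at this volume is 131,950 × £162.72 = £21,470,904.00.
Operating income = contribution − fixed costs = £21,470,904.00 − £10,391,900 = £11,079,004.00. Interest = £6,293,100.00.
DOL = £21,470,904.00 ÷ £11,079,004.00 = 1.9380; DFL = £11,079,004.00 ÷ £4,785,904.00 = 2.3149.
Combined leverage = 1.9380 × 2.3149 = 4.4863.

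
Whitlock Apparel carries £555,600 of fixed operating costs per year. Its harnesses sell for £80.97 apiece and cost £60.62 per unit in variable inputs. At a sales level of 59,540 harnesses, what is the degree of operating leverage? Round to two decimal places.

1.85

Total contribution margin = 59,540 × £20.35 = £1,211,639.00.
EBIT = £1,211,639.00 − £555,600 = £656,039.00.
So DOL = total CM / EBIT = £1,211,639.00 / £656,039.00 = 1.8469.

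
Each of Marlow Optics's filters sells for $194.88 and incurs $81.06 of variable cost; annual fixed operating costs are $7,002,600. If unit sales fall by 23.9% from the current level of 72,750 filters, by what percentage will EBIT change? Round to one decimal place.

At 72,750 units, contribution = 72,750 × $113.82 = $8,280,405.00.
EBIT = $8,280,405.00 − $7,002,600 = $1,277,805.00.
So DOL = total CM / EBIT = $8,280,405.00 / $1,277,805.00 = 6.4802.
%ΔEBIT = DOL × %ΔSales = 6.4802 × -23.9% = -154.9%.

-154.9%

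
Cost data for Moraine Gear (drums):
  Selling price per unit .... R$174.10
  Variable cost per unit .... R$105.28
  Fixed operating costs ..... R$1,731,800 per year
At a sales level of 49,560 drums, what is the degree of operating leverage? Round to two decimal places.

Contribution at this volume is 49,560 × R$68.82 = R$3,410,719.20.
EBIT = R$3,410,719.20 − R$1,731,800 = R$1,678,919.20.
Degree of operating leverage = R$3,410,719.20 / R$1,678,919.20 = 2.0315.

2.03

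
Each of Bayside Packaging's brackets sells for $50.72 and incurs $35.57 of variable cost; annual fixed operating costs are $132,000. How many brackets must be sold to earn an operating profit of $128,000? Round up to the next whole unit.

Unit CM = price − variable cost = $50.72 − $35.57 = $15.15.
Need Q such that Q × $15.15 − $132,000 = $128,000, i.e. Q = $260,000 / $15.15 = 17,161.72 → 17,162.

17,162 brackets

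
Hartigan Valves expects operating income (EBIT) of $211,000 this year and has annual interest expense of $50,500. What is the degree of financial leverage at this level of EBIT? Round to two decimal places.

1.31

Interest = $50,500.00.
Degree of financial leverage = EBIT / (EBIT − interest) = $211,000 / $160,500.00 = 1.3146.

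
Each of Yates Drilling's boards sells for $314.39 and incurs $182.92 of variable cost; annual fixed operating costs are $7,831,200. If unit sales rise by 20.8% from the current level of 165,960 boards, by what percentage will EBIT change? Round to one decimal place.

Contribution at this volume is 165,960 × $131.47 = $21,818,761.20.
EBIT = $21,818,761.20 − $7,831,200 = $13,987,561.20.
DOL = contribution ÷ EBIT = $21,818,761.20 ÷ $13,987,561.20 = 1.5599.
So EBIT moves 1.5599 × (+20.8%) = +32.4%.

+32.4%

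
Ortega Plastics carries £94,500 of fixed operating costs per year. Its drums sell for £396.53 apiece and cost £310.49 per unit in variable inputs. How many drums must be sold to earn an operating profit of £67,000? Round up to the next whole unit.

Contribution margin per unit = £396.53 − £310.49 = £86.04.
Units = (FC + target) / CM = (£94,500 + £67,000) / £86.04 = 1,877.03, so 1,878 drums.

1,878 drums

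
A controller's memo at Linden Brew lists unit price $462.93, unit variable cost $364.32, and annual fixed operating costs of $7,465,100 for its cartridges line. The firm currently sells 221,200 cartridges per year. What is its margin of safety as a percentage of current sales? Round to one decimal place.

65.8%

Unit CM = price − variable cost = $462.93 − $364.32 = $98.61. Break-even units = $7,465,100 ÷ $98.61 = 75,703.28; break-even revenue = 75,703.28 × $462.93 = $35,045,317.34.
Actual sales revenue = 221,200 × $462.93 = $102,400,116.00.
Margin of safety = ($102,400,116.00 − $35,045,317.34) ÷ $102,400,116.00 = 65.8%.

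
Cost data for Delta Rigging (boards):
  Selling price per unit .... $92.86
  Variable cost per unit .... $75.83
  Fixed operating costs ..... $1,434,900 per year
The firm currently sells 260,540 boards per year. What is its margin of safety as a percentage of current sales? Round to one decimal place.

67.7%

Each unit contributes $92.86 − $75.83 = $17.03. Break-even units = $1,434,900 ÷ $17.03 = 84,257.19; break-even revenue = 84,257.19 × $92.86 = $7,824,122.96.
Current sales = 260,540 × $92.86 = $24,193,744.40.
Margin of safety = ($24,193,744.40 − $7,824,122.96) ÷ $24,193,744.40 = 67.7%.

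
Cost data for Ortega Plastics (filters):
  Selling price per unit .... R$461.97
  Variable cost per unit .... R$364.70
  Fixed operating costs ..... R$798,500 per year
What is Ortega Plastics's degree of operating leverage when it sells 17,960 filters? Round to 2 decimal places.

Contribution at this volume is 17,960 × R$97.27 = R$1,746,969.20.
Subtracting fixed costs: EBIT = R$1,746,969.20 − R$798,500 = R$948,469.20.
So DOL = total CM / EBIT = R$1,746,969.20 / R$948,469.20 = 1.8419.

1.84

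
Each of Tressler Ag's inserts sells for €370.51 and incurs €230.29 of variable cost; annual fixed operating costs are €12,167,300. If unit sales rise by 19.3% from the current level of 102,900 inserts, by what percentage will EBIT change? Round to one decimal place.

Contribution at this volume is 102,900 × €140.22 = €14,428,638.00.
EBIT = €14,428,638.00 − €12,167,300 = €2,261,338.00.
Degree of operating leverage = €14,428,638.00 / €2,261,338.00 = 6.3806.
So EBIT moves 6.3806 × (+19.3%) = +123.1%.

+123.1%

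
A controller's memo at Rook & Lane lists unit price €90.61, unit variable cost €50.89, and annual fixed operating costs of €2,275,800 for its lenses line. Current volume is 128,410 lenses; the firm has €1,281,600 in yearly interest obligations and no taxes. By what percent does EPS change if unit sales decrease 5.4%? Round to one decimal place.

-17.8%

Total contribution margin = 128,410 × €39.72 = €5,100,445.20.
Subtracting fixed costs: EBIT = €5,100,445.20 − €2,275,800 = €2,824,645.20.
After interest of €1,281,600.00, pre-tax earnings = €1,543,045.20.
DCL = total CM / (EBIT − I) = €5,100,445.20 / €1,543,045.20 = 3.3054.
%ΔEPS = DCL × %ΔSales = 3.3054 × -5.4% = -17.8%.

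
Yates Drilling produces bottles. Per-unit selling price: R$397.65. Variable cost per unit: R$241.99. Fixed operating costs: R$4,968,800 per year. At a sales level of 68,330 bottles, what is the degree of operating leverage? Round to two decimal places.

Total contribution margin = 68,330 × R$155.66 = R$10,636,247.80.
Subtracting fixed costs: EBIT = R$10,636,247.80 − R$4,968,800 = R$5,667,447.80.
Degree of operating leverage = R$10,636,247.80 / R$5,667,447.80 = 1.8767.

1.88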